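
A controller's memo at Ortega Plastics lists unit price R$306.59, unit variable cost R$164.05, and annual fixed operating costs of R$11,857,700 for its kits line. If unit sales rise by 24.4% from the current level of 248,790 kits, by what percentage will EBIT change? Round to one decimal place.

+36.7%

Contribution at this volume is 248,790 × R$142.54 = R$35,462,526.60.
Operating income = contribution − fixed costs = R$35,462,526.60 − R$11,857,700 = R$23,604,826.60.
So DOL = total CM / EBIT = R$35,462,526.60 / R$23,604,826.60 = 1.5023.
Operating income changes by 1.5023 × +24.4% = +36.7%.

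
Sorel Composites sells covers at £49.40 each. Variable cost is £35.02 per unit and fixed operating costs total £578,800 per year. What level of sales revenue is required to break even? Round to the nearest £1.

£1,988,367

Contribution margin per unit = £49.40 − £35.02 = £14.38, a CM ratio of £14.38 ÷ £49.40 = 0.2911.
Break-even sales = FC ÷ CM ratio = £578,800 × £49.40 / £14.38 = £1,988,367.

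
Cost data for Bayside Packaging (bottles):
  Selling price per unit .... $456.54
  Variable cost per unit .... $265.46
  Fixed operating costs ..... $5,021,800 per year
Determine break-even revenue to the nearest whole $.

$11,998,391

Contribution margin per unit = $456.54 − $265.46 = $191.08, a CM ratio of $191.08 ÷ $456.54 = 0.4185.
Break-even revenue = fixed costs × price ÷ CM = $5,021,800 × $456.54 ÷ $191.08 = $11,998,391.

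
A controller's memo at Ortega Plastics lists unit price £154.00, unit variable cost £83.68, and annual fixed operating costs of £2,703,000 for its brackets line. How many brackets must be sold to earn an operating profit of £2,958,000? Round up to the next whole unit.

80,504 brackets

Contribution margin per unit = £154.00 − £83.68 = £70.32.
Required volume = (fixed costs + target profit) ÷ CM = (£2,703,000 + £2,958,000) ÷ £70.32 = 80,503.41, so 80,504 brackets.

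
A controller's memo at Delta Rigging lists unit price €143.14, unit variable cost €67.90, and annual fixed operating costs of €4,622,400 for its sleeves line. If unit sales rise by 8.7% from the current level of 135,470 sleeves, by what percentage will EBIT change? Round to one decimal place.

+15.9%

Contribution at this volume is 135,470 × €75.24 = €10,192,762.80.
Subtracting fixed costs: EBIT = €10,192,762.80 − €4,622,400 = €5,570,362.80.
Degree of operating leverage = €10,192,762.80 / €5,570,362.80 = 1.8298.
%ΔEBIT = DOL × %ΔSales = 1.8298 × +8.7% = +15.9%.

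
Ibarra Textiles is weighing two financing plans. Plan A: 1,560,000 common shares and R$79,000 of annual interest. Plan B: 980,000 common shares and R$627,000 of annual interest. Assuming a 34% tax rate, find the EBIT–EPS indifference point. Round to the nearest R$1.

Set EPS_A = EPS_B: (EBIT − R$79,000)(1 − 0.34) ÷ 1,560,000 = (EBIT − R$627,000)(1 − 0.34) ÷ 980,000.
The (1 − t) factor cancels: (EBIT − 79,000) × 980,000 = (EBIT − 627,000) × 1,560,000.
Solving, EBIT = (627,000·1,560,000 − 79,000·980,000) / (1,560,000 − 980,000) = 900,700,000,000 / 580,000 = 1,552,931.03.

R$1,552,931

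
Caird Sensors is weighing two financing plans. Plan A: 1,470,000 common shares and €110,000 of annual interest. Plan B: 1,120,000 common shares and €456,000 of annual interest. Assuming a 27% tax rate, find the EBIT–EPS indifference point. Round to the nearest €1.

€1,563,200

At indifference, (EBIT − 110,000)(1 − t)/1,470,000 = (EBIT − 456,000)(1 − t)/1,120,000.
Cancelling (1 − t) and cross-multiplying: 1,120,000·(EBIT − 110,000) = 1,470,000·(EBIT − 456,000).
Solving, EBIT = (456,000·1,470,000 − 110,000·1,120,000) / (1,470,000 − 1,120,000) = 547,120,000,000 / 350,000 = 1,563,200.00.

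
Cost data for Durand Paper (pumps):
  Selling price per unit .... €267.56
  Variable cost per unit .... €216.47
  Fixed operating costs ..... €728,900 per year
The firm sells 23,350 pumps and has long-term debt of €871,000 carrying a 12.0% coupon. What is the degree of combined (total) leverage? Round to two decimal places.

3.32

Contribution at this volume is 23,350 × €51.09 = €1,192,951.50.
Subtracting fixed costs: EBIT = €1,192,951.50 − €728,900 = €464,051.50. Interest = €104,520.00, so EBIT − I = €359,531.50.
DCL = contribution ÷ (EBIT − I) = €1,192,951.50 ÷ €359,531.50 = 3.3181.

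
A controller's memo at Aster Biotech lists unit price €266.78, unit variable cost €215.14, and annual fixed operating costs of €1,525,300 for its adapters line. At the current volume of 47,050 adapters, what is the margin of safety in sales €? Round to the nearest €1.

€4,672,070

Unit CM = price − variable cost = €266.78 − €215.14 = €51.64. Break-even units = €1,525,300 ÷ €51.64 = 29,537.18; break-even revenue = 29,537.18 × €266.78 = €7,879,929.01.
Current sales = 47,050 × €266.78 = €12,551,999.00.
Margin of safety = €12,551,999.00 − €7,879,929.01 = €4,672,070.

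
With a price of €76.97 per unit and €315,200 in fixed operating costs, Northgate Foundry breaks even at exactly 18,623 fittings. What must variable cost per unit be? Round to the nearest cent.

Contribution per unit must be FC / Q = €315,200 / 18,623 = €16.9253.
Variable cost per unit = €76.97 − €16.9253 = €60.04.

€60.04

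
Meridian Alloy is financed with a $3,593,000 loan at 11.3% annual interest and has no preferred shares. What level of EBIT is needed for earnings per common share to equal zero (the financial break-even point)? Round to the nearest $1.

$406,009

Annual interest = 11.3% × $3,593,000 = $406,009.00.
With no preferred dividends, EPS = 0 when EBIT exactly covers interest, so the financial break-even EBIT is $406,009.00.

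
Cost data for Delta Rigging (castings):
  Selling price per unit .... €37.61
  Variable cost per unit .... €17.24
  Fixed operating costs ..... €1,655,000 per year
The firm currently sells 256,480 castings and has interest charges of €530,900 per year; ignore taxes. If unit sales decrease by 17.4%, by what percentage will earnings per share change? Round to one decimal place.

-29.9%

Contribution at this volume is 256,480 × €20.37 = €5,224,497.60.
Subtracting fixed costs: EBIT = €5,224,497.60 − €1,655,000 = €3,569,497.60.
Interest = €530,900.00, so EBIT − I = €3,038,597.60.
DCL = total CM / (EBIT − I) = €5,224,497.60 / €3,038,597.60 = 1.7194.
EPS therefore changes by 1.7194 × (-17.4%) = -29.9%.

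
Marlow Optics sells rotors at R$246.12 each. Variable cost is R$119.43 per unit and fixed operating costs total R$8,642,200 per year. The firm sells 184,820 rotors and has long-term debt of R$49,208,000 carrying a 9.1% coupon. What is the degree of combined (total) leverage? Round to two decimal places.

Contribution at this volume is 184,820 × R$126.69 = R$23,414,845.80.
Subtracting fixed costs: EBIT = R$23,414,845.80 − R$8,642,200 = R$14,772,645.80. Interest = R$4,477,928.00, so EBIT − I = R$10,294,717.80.
Degree of total leverage = total CM / (EBIT − interest) = R$23,414,845.80 / R$10,294,717.80 = 2.2745.

2.27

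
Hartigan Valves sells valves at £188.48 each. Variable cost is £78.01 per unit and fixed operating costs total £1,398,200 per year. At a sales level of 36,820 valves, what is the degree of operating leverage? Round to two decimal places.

At 36,820 units, contribution = 36,820 × £110.47 = £4,067,505.40.
EBIT = £4,067,505.40 − £1,398,200 = £2,669,305.40.
DOL = contribution ÷ EBIT = £4,067,505.40 ÷ £2,669,305.40 = 1.5238.

1.52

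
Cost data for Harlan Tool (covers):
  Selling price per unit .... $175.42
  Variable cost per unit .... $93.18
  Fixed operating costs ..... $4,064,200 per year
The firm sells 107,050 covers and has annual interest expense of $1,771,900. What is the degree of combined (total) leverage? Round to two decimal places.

Total contribution margin = 107,050 × $82.24 = $8,803,792.00.
Subtracting fixed costs: EBIT = $8,803,792.00 − $4,064,200 = $4,739,592.00. Interest = $1,771,900.00.
DOL = $8,803,792.00 ÷ $4,739,592.00 = 1.8575; DFL = $4,739,592.00 ÷ $2,967,692.00 = 1.5971.
DCL = DOL × DFL = 1.8575 × 1.5971 = 2.9666.

2.97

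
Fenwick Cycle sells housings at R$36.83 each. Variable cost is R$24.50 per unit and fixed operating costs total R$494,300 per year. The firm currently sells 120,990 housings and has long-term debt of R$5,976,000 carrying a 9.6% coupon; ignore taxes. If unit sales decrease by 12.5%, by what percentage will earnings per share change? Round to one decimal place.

At 120,990 units, contribution = 120,990 × R$12.33 = R$1,491,806.70.
Operating income = contribution − fixed costs = R$1,491,806.70 − R$494,300 = R$997,506.70.
After interest of R$573,696.00, pre-tax earnings = R$423,810.70.
DCL = total CM / (EBIT − I) = R$1,491,806.70 / R$423,810.70 = 3.5200.
EPS therefore changes by 3.5200 × (-12.5%) = -44.0%.

-44.0%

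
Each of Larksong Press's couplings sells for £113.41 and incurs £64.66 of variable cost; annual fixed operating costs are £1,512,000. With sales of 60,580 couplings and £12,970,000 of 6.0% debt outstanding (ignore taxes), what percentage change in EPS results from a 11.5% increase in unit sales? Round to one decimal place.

+51.2%

At 60,580 units, contribution = 60,580 × £48.75 = £2,953,275.00.
EBIT = £2,953,275.00 − £1,512,000 = £1,441,275.00.
Interest = £778,200.00, so EBIT − I = £663,075.00.
Degree of combined leverage = contribution ÷ (EBIT − I) = £2,953,275.00 ÷ £663,075.00 = 4.4539.
EPS therefore changes by 4.4539 × (+11.5%) = +51.2%.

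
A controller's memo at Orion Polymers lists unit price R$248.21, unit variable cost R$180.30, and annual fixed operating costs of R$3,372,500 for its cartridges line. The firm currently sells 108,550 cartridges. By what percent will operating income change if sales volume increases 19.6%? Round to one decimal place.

+36.1%

Total contribution margin = 108,550 × R$67.91 = R$7,371,630.50.
Subtracting fixed costs: EBIT = R$7,371,630.50 − R$3,372,500 = R$3,999,130.50.
Degree of operating leverage = R$7,371,630.50 / R$3,999,130.50 = 1.8433.
Operating income changes by 1.8433 × +19.6% = +36.1%.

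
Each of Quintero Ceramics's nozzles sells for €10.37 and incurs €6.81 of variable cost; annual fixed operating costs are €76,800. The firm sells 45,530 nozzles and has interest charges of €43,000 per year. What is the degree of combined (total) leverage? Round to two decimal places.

3.83

At 45,530 units, contribution = 45,530 × €3.56 = €162,086.80.
Operating income = contribution − fixed costs = €162,086.80 − €76,800 = €85,286.80. Interest = €43,000.00.
DOL = €162,086.80 ÷ €85,286.80 = 1.9005; DFL = €85,286.80 ÷ €42,286.80 = 2.0169.
Combined leverage = 1.9005 × 2.0169 = 3.8331.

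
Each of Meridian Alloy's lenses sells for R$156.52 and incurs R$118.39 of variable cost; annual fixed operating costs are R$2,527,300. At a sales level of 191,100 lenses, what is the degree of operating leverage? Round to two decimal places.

Total contribution margin = 191,100 × R$38.13 = R$7,286,643.00.
EBIT = R$7,286,643.00 − R$2,527,300 = R$4,759,343.00.
So DOL = total CM / EBIT = R$7,286,643.00 / R$4,759,343.00 = 1.5310.

1.53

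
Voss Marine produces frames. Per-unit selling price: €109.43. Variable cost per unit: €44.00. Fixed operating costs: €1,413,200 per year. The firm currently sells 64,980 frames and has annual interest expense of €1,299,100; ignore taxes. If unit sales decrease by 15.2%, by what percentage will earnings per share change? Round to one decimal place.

At 64,980 units, contribution = 64,980 × €65.43 = €4,251,641.40.
EBIT = €4,251,641.40 − €1,413,200 = €2,838,441.40.
Interest = €1,299,100.00, so EBIT − I = €1,539,341.40.
Degree of combined leverage = contribution ÷ (EBIT − I) = €4,251,641.40 ÷ €1,539,341.40 = 2.7620.
%ΔEPS = DCL × %ΔSales = 2.7620 × -15.2% = -42.0%.

-42.0%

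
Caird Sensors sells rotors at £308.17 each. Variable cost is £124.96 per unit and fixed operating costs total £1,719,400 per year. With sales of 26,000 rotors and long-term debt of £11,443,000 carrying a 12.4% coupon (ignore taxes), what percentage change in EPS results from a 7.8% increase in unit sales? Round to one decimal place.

Total contribution margin = 26,000 × £183.21 = £4,763,460.00.
Operating income = contribution − fixed costs = £4,763,460.00 − £1,719,400 = £3,044,060.00.
Interest = £1,418,932.00, so EBIT − I = £1,625,128.00.
DCL = total CM / (EBIT − I) = £4,763,460.00 / £1,625,128.00 = 2.9311.
%ΔEPS = DCL × %ΔSales = 2.9311 × +7.8% = +22.9%.

+22.9%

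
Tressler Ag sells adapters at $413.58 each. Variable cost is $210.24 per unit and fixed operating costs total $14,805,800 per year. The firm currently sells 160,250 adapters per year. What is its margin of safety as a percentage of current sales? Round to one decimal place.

54.6%

Contribution margin per unit = $413.58 − $210.24 = $203.34. Break-even units = $14,805,800 ÷ $203.34 = 72,813.02; break-even revenue = 72,813.02 × $413.58 = $30,114,009.86.
Current sales = 160,250 × $413.58 = $66,276,195.00.
Margin of safety = ($66,276,195.00 − $30,114,009.86) ÷ $66,276,195.00 = 54.6%.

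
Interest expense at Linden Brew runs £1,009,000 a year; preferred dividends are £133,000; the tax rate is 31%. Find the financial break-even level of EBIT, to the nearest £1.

Preferred dividends are paid after tax, so their pre-tax equivalent is £133,000 ÷ (1 − 0.31) = £192,753.62.
EPS = 0 when EBIT covers interest plus the pre-tax preferred burden: £1,009,000 + £192,753.62 = £1,201,753.62.

£1,201,754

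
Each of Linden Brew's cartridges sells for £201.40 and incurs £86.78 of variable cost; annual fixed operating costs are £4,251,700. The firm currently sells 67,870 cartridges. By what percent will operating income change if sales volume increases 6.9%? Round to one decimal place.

Total contribution margin = 67,870 × £114.62 = £7,779,259.40.
Operating income = contribution − fixed costs = £7,779,259.40 − £4,251,700 = £3,527,559.40.
DOL = contribution ÷ EBIT = £7,779,259.40 ÷ £3,527,559.40 = 2.2053.
%ΔEBIT = DOL × %ΔSales = 2.2053 × +6.9% = +15.2%.

+15.2%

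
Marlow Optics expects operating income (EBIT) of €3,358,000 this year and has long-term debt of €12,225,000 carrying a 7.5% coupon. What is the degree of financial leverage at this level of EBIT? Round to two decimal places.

1.38

Interest = €916,875.00.
DFL = EBIT ÷ (EBIT − I) = €3,358,000 ÷ (€3,358,000 − €916,875.00) = €3,358,000 ÷ €2,441,125.00 = 1.3756.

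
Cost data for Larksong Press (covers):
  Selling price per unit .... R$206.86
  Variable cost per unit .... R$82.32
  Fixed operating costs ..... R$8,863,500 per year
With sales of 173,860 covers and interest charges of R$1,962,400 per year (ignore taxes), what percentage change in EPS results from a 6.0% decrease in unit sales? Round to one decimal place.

Contribution at this volume is 173,860 × R$124.54 = R$21,652,524.40.
Operating income = contribution − fixed costs = R$21,652,524.40 − R$8,863,500 = R$12,789,024.40.
After interest of R$1,962,400.00, pre-tax earnings = R$10,826,624.40.
DCL = total CM / (EBIT − I) = R$21,652,524.40 / R$10,826,624.40 = 1.9999.
EPS therefore changes by 1.9999 × (-6.0%) = -12.0%.

-12.0%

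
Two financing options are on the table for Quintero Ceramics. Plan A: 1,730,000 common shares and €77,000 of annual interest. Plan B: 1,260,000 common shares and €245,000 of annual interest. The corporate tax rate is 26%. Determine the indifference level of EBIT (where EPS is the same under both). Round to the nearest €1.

€695,383

At indifference, (EBIT − 77,000)(1 − t)/1,730,000 = (EBIT − 245,000)(1 − t)/1,260,000.
Cancelling (1 − t) and cross-multiplying: 1,260,000·(EBIT − 77,000) = 1,730,000·(EBIT − 245,000).
EBIT × (1,730,000 − 1,260,000) = 245,000 × 1,730,000 − 77,000 × 1,260,000 = 326,830,000,000, so EBIT = 326,830,000,000 ÷ 470,000 = 695,382.98.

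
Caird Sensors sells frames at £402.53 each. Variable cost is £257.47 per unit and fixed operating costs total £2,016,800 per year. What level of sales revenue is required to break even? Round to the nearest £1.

Contribution margin per unit = £402.53 − £257.47 = £145.06, a CM ratio of £145.06 ÷ £402.53 = 0.3604.
Break-even revenue = fixed costs × price ÷ CM = £2,016,800 × £402.53 ÷ £145.06 = £5,596,460.

£5,596,460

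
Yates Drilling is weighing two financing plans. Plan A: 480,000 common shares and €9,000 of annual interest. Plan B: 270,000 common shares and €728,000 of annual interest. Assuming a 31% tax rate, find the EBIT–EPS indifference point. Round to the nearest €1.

€1,652,429

Set EPS_A = EPS_B: (EBIT − €9,000)(1 − 0.31) ÷ 480,000 = (EBIT − €728,000)(1 − 0.31) ÷ 270,000.
The (1 − t) factor cancels: (EBIT − 9,000) × 270,000 = (EBIT − 728,000) × 480,000.
Solving, EBIT = (728,000·480,000 − 9,000·270,000) / (480,000 − 270,000) = 347,010,000,000 / 210,000 = 1,652,428.57.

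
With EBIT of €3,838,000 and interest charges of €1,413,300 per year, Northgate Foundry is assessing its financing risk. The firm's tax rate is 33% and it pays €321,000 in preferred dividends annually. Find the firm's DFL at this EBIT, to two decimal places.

Interest = €1,413,300.00.
Pre-tax preferred-dividend burden = €321,000 ÷ (1 − 0.33) = €479,104.48.
DFL = EBIT ÷ [EBIT − I − D_p/(1−t)] = €3,838,000 ÷ [€3,838,000 − €1,413,300.00 − €479,104.48] = €3,838,000 ÷ €1,945,595.52 = 1.9727.

1.97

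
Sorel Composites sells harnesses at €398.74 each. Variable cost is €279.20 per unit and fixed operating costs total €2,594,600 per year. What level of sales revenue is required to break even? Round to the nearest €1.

€8,654,599

CM per unit = €398.74 − €279.20 = €119.54; CM ratio = €119.54 / €398.74 = 0.2998.
Break-even revenue = fixed costs × price ÷ CM = €2,594,600 × €398.74 ÷ €119.54 = €8,654,599.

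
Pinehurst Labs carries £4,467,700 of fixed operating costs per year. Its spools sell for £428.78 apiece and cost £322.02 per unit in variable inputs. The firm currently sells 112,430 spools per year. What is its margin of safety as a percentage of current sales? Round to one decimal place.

62.8%

Each unit contributes £428.78 − £322.02 = £106.76. Break-even units = £4,467,700 ÷ £106.76 = 41,848.07; break-even revenue = 41,848.07 × £428.78 = £17,943,615.64.
Actual sales revenue = 112,430 × £428.78 = £48,207,735.40.
Margin of safety = (£48,207,735.40 − £17,943,615.64) ÷ £48,207,735.40 = 62.8%.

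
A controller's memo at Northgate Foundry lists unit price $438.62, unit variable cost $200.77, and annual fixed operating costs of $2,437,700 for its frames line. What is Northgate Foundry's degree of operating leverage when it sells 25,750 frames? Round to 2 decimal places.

1.66

Contribution at this volume is 25,750 × $237.85 = $6,124,637.50.
EBIT = $6,124,637.50 − $2,437,700 = $3,686,937.50.
DOL = contribution ÷ EBIT = $6,124,637.50 ÷ $3,686,937.50 = 1.6612.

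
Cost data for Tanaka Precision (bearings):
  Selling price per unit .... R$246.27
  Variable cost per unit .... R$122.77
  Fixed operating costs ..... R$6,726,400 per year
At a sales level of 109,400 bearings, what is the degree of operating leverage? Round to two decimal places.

Total contribution margin = 109,400 × R$123.50 = R$13,510,900.00.
Subtracting fixed costs: EBIT = R$13,510,900.00 − R$6,726,400 = R$6,784,500.00.
DOL = contribution ÷ EBIT = R$13,510,900.00 ÷ R$6,784,500.00 = 1.9914.

1.99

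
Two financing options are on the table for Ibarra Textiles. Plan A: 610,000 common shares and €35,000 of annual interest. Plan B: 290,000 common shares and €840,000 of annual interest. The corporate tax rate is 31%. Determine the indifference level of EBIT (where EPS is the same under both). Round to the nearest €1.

€1,569,531

Set EPS_A = EPS_B: (EBIT − €35,000)(1 − 0.31) ÷ 610,000 = (EBIT − €840,000)(1 − 0.31) ÷ 290,000.
Cancelling (1 − t) and cross-multiplying: 290,000·(EBIT − 35,000) = 610,000·(EBIT − 840,000).
EBIT × (610,000 − 290,000) = 840,000 × 610,000 − 35,000 × 290,000 = 502,250,000,000, so EBIT = 502,250,000,000 ÷ 320,000 = 1,569,531.25.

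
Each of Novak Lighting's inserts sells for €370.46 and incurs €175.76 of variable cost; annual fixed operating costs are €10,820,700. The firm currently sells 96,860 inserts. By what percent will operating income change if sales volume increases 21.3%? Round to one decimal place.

+50.0%

Total contribution margin = 96,860 × €194.70 = €18,858,642.00.
Subtracting fixed costs: EBIT = €18,858,642.00 − €10,820,700 = €8,037,942.00.
DOL = contribution ÷ EBIT = €18,858,642.00 ÷ €8,037,942.00 = 2.3462.
So EBIT moves 2.3462 × (+21.3%) = +50.0%.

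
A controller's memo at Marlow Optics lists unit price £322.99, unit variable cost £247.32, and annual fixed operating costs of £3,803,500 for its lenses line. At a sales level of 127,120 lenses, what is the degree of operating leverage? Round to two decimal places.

1.65

Total contribution margin = 127,120 × £75.67 = £9,619,170.40.
Subtracting fixed costs: EBIT = £9,619,170.40 − £3,803,500 = £5,815,670.40.
So DOL = total CM / EBIT = £9,619,170.40 / £5,815,670.40 = 1.6540.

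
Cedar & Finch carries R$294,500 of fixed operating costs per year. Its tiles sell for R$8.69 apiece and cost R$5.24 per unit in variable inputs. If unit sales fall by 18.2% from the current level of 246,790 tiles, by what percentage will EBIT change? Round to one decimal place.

-27.8%

Contribution at this volume is 246,790 × R$3.45 = R$851,425.50.
Operating income = contribution − fixed costs = R$851,425.50 − R$294,500 = R$556,925.50.
Degree of operating leverage = R$851,425.50 / R$556,925.50 = 1.5288.
So EBIT moves 1.5288 × (-18.2%) = -27.8%.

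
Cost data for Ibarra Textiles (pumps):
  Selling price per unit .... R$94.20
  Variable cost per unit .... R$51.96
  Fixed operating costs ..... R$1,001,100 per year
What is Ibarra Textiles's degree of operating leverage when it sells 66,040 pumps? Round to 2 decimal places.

1.56

At 66,040 units, contribution = 66,040 × R$42.24 = R$2,789,529.60.
Subtracting fixed costs: EBIT = R$2,789,529.60 − R$1,001,100 = R$1,788,429.60.
DOL = contribution ÷ EBIT = R$2,789,529.60 ÷ R$1,788,429.60 = 1.5598.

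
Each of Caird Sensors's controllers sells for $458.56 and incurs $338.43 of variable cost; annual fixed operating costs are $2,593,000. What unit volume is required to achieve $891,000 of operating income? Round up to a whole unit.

29,002 controllers

Contribution margin per unit = $458.56 − $338.43 = $120.13.
Units = (FC + target) / CM = ($2,593,000 + $891,000) / $120.13 = 29,001.91, so 29,002 controllers.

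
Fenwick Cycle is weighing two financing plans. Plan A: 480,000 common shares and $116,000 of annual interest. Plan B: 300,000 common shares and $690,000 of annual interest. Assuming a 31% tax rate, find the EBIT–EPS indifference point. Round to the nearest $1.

At indifference, (EBIT − 116,000)(1 − t)/480,000 = (EBIT − 690,000)(1 − t)/300,000.
Cancelling (1 − t) and cross-multiplying: 300,000·(EBIT − 116,000) = 480,000·(EBIT − 690,000).
EBIT × (480,000 − 300,000) = 690,000 × 480,000 − 116,000 × 300,000 = 296,400,000,000, so EBIT = 296,400,000,000 ÷ 180,000 = 1,646,666.67.

$1,646,667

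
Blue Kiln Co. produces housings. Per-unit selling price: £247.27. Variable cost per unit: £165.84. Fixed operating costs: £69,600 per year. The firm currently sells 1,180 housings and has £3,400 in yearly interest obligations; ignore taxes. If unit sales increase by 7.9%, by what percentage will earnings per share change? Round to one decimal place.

+32.9%

Contribution at this volume is 1,180 × £81.43 = £96,087.40.
Subtracting fixed costs: EBIT = £96,087.40 − £69,600 = £26,487.40.
Interest = £3,400.00, so EBIT − I = £23,087.40.
DCL = total CM / (EBIT − I) = £96,087.40 / £23,087.40 = 4.1619.
EPS therefore changes by 4.1619 × (+7.9%) = +32.9%.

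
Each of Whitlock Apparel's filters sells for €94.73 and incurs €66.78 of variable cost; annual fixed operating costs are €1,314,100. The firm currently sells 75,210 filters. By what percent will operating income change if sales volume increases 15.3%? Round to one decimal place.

+40.8%

At 75,210 units, contribution = 75,210 × €27.95 = €2,102,119.50.
Subtracting fixed costs: EBIT = €2,102,119.50 − €1,314,100 = €788,019.50.
DOL = contribution ÷ EBIT = €2,102,119.50 ÷ €788,019.50 = 2.6676.
%ΔEBIT = DOL × %ΔSales = 2.6676 × +15.3% = +40.8%.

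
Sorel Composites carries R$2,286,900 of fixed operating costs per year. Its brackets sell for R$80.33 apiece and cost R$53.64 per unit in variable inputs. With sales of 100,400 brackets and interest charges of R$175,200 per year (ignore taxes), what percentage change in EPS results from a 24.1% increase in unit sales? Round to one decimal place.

Total contribution margin = 100,400 × R$26.69 = R$2,679,676.00.
Subtracting fixed costs: EBIT = R$2,679,676.00 − R$2,286,900 = R$392,776.00.
After interest of R$175,200.00, pre-tax earnings = R$217,576.00.
Degree of combined leverage = contribution ÷ (EBIT − I) = R$2,679,676.00 ÷ R$217,576.00 = 12.3160.
%ΔEPS = DCL × %ΔSales = 12.3160 × +24.1% = +296.8%.

+296.8%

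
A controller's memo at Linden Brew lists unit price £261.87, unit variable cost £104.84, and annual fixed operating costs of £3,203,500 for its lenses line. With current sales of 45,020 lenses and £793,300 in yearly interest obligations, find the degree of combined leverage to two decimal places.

Contribution at this volume is 45,020 × £157.03 = £7,069,490.60.
Subtracting fixed costs: EBIT = £7,069,490.60 − £3,203,500 = £3,865,990.60. Interest = £793,300.00, so EBIT − I = £3,072,690.60.
Degree of total leverage = total CM / (EBIT − interest) = £7,069,490.60 / £3,072,690.60 = 2.3007.

2.30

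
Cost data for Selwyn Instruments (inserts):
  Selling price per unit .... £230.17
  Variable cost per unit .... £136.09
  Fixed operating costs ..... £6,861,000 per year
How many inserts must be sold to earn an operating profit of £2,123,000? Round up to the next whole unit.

Contribution margin per unit = £230.17 − £136.09 = £94.08.
Need Q such that Q × £94.08 − £6,861,000 = £2,123,000, i.e. Q = £8,984,000 / £94.08 = 95,493.20 → 95,494.

95,494 inserts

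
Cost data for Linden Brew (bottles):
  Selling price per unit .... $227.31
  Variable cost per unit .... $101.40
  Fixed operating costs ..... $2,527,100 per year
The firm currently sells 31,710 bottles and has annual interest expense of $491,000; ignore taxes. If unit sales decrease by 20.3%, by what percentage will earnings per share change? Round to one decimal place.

Total contribution margin = 31,710 × $125.91 = $3,992,606.10.
Operating income = contribution − fixed costs = $3,992,606.10 − $2,527,100 = $1,465,506.10.
After interest of $491,000.00, pre-tax earnings = $974,506.10.
DCL = total CM / (EBIT − I) = $3,992,606.10 / $974,506.10 = 4.0971.
%ΔEPS = DCL × %ΔSales = 4.0971 × -20.3% = -83.2%.

-83.2%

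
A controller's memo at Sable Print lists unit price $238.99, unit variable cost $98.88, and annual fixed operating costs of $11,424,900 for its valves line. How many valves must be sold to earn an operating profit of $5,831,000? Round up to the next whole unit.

123,160 valves

Unit CM = price − variable cost = $238.99 − $98.88 = $140.11.
Need Q such that Q × $140.11 − $11,424,900 = $5,831,000, i.e. Q = $17,255,900 / $140.11 = 123,159.66 → 123,160.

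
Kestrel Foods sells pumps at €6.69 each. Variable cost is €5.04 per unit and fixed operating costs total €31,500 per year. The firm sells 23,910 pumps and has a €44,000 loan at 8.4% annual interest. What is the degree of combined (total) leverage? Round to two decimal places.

9.27

Contribution at this volume is 23,910 × €1.65 = €39,451.50.
Operating income = contribution − fixed costs = €39,451.50 − €31,500 = €7,951.50. Interest = €3,696.00.
DOL = €39,451.50 ÷ €7,951.50 = 4.9615; DFL = €7,951.50 ÷ €4,255.50 = 1.8685.
Combined leverage = 4.9615 × 1.8685 = 9.2706.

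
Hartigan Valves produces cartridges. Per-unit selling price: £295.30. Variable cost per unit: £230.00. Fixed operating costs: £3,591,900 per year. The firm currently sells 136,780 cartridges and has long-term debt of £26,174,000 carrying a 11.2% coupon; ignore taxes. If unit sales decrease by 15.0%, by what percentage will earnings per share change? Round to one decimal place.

-55.6%

Total contribution margin = 136,780 × £65.30 = £8,931,734.00.
Subtracting fixed costs: EBIT = £8,931,734.00 − £3,591,900 = £5,339,834.00.
After interest of £2,931,488.00, pre-tax earnings = £2,408,346.00.
DCL = total CM / (EBIT − I) = £8,931,734.00 / £2,408,346.00 = 3.7087.
%ΔEPS = DCL × %ΔSales = 3.7087 × -15.0% = -55.6%.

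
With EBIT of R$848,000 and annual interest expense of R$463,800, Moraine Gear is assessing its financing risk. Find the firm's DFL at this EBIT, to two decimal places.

2.21

Interest = R$463,800.00.
Degree of financial leverage = EBIT / (EBIT − interest) = R$848,000 / R$384,200.00 = 2.2072.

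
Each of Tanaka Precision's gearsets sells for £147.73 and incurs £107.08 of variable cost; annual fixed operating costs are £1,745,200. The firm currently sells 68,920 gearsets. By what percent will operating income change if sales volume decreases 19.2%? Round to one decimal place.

-50.9%

At 68,920 units, contribution = 68,920 × £40.65 = £2,801,598.00.
EBIT = £2,801,598.00 − £1,745,200 = £1,056,398.00.
Degree of operating leverage = £2,801,598.00 / £1,056,398.00 = 2.6520.
%ΔEBIT = DOL × %ΔSales = 2.6520 × -19.2% = -50.9%.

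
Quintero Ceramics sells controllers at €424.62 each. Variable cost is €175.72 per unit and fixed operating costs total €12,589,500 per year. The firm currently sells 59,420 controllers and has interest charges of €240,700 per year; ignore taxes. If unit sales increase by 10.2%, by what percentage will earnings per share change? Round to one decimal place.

At 59,420 units, contribution = 59,420 × €248.90 = €14,789,638.00.
EBIT = €14,789,638.00 − €12,589,500 = €2,200,138.00.
After interest of €240,700.00, pre-tax earnings = €1,959,438.00.
Degree of combined leverage = contribution ÷ (EBIT − I) = €14,789,638.00 ÷ €1,959,438.00 = 7.5479.
EPS therefore changes by 7.5479 × (+10.2%) = +77.0%.

+77.0%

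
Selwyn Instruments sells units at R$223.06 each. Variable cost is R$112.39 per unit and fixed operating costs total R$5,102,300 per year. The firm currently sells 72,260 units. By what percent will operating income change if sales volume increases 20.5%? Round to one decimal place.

+56.6%

Total contribution margin = 72,260 × R$110.67 = R$7,997,014.20.
EBIT = R$7,997,014.20 − R$5,102,300 = R$2,894,714.20.
So DOL = total CM / EBIT = R$7,997,014.20 / R$2,894,714.20 = 2.7626.
Operating income changes by 2.7626 × +20.5% = +56.6%.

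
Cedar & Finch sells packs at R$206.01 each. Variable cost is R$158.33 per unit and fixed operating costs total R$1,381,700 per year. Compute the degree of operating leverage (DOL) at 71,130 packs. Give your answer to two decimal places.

1.69

At 71,130 units, contribution = 71,130 × R$47.68 = R$3,391,478.40.
EBIT = R$3,391,478.40 − R$1,381,700 = R$2,009,778.40.
DOL = contribution ÷ EBIT = R$3,391,478.40 ÷ R$2,009,778.40 = 1.6875.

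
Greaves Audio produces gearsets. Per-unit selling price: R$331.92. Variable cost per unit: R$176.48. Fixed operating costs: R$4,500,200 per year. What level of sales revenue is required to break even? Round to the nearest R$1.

R$9,609,537

CM per unit = R$331.92 − R$176.48 = R$155.44; CM ratio = R$155.44 / R$331.92 = 0.4683.
Break-even sales = FC ÷ CM ratio = R$4,500,200 × R$331.92 / R$155.44 = R$9,609,537.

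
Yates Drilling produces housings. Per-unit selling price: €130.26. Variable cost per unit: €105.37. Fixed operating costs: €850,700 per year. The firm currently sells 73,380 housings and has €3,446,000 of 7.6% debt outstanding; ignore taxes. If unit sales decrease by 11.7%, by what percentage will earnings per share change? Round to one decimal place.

-29.9%

At 73,380 units, contribution = 73,380 × €24.89 = €1,826,428.20.
EBIT = €1,826,428.20 − €850,700 = €975,728.20.
After interest of €261,896.00, pre-tax earnings = €713,832.20.
Degree of combined leverage = contribution ÷ (EBIT − I) = €1,826,428.20 ÷ €713,832.20 = 2.5586.
EPS therefore changes by 2.5586 × (-11.7%) = -29.9%.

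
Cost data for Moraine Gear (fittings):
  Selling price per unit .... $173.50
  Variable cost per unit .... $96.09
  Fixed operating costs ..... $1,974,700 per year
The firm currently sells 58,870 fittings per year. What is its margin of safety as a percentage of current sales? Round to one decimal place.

56.7%

Each unit contributes $173.50 − $96.09 = $77.41. Break-even units = $1,974,700 ÷ $77.41 = 25,509.62; break-even revenue = 25,509.62 × $173.50 = $4,425,919.78.
Current sales = 58,870 × $173.50 = $10,213,945.00.
Margin of safety = ($10,213,945.00 − $4,425,919.78) ÷ $10,213,945.00 = 56.7%.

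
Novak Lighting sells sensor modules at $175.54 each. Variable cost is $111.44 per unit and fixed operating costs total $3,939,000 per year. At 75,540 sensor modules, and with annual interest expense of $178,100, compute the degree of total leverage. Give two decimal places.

Total contribution margin = 75,540 × $64.10 = $4,842,114.00.
Operating income = contribution − fixed costs = $4,842,114.00 − $3,939,000 = $903,114.00. Interest = $178,100.00, so EBIT − I = $725,014.00.
DCL = contribution ÷ (EBIT − I) = $4,842,114.00 ÷ $725,014.00 = 6.6786.

6.68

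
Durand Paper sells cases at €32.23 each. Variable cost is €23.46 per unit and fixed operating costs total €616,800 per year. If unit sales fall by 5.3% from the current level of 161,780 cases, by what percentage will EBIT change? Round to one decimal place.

At 161,780 units, contribution = 161,780 × €8.77 = €1,418,810.60.
Operating income = contribution − fixed costs = €1,418,810.60 − €616,800 = €802,010.60.
So DOL = total CM / EBIT = €1,418,810.60 / €802,010.60 = 1.7691.
Operating income changes by 1.7691 × -5.3% = -9.4%.

-9.4%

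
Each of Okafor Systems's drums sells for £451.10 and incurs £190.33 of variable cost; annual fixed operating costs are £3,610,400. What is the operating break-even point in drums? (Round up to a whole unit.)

Unit CM = price − variable cost = £451.10 − £190.33 = £260.77.
Units to break even: £3,610,400 ÷ £260.77 = 13,845.15, rounded up to 13,846.

13,846 drums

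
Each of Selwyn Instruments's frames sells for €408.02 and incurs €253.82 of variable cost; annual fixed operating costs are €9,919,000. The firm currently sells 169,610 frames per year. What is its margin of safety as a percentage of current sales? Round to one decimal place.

62.1%

Unit CM = price − variable cost = €408.02 − €253.82 = €154.20. Break-even units = €9,919,000 ÷ €154.20 = 64,325.55; break-even revenue = 64,325.55 × €408.02 = €26,246,111.41.
Actual sales revenue = 169,610 × €408.02 = €69,204,272.20.
Margin of safety = (€69,204,272.20 − €26,246,111.41) ÷ €69,204,272.20 = 62.1%.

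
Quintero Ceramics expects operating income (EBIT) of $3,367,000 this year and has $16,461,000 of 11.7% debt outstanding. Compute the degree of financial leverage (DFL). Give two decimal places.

Interest = $1,925,937.00.
Degree of financial leverage = EBIT / (EBIT − interest) = $3,367,000 / $1,441,063.00 = 2.3365.

2.34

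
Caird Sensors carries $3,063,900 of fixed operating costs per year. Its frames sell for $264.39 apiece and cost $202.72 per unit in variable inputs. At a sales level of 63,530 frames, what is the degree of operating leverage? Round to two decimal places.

4.59

Contribution at this volume is 63,530 × $61.67 = $3,917,895.10.
Operating income = contribution − fixed costs = $3,917,895.10 − $3,063,900 = $853,995.10.
DOL = contribution ÷ EBIT = $3,917,895.10 ÷ $853,995.10 = 4.5877.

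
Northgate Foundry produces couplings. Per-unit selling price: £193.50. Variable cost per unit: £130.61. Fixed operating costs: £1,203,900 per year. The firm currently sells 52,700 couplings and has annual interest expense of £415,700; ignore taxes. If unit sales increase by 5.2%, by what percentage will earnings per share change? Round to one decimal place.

Contribution at this volume is 52,700 × £62.89 = £3,314,303.00.
Operating income = contribution − fixed costs = £3,314,303.00 − £1,203,900 = £2,110,403.00.
Interest = £415,700.00, so EBIT − I = £1,694,703.00.
DCL = total CM / (EBIT − I) = £3,314,303.00 / £1,694,703.00 = 1.9557.
EPS therefore changes by 1.9557 × (+5.2%) = +10.2%.

+10.2%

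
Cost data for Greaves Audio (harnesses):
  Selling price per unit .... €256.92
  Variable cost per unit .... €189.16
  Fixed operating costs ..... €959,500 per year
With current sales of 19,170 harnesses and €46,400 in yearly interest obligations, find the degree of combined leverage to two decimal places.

4.43

Total contribution margin = 19,170 × €67.76 = €1,298,959.20.
EBIT = €1,298,959.20 − €959,500 = €339,459.20. Interest = €46,400.00, so EBIT − I = €293,059.20.
DCL = contribution ÷ (EBIT − I) = €1,298,959.20 ÷ €293,059.20 = 4.4324.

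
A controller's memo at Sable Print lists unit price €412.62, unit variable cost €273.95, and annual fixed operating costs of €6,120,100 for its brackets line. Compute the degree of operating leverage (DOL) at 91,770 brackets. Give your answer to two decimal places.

Total contribution margin = 91,770 × €138.67 = €12,725,745.90.
Subtracting fixed costs: EBIT = €12,725,745.90 − €6,120,100 = €6,605,645.90.
DOL = contribution ÷ EBIT = €12,725,745.90 ÷ €6,605,645.90 = 1.9265.

1.93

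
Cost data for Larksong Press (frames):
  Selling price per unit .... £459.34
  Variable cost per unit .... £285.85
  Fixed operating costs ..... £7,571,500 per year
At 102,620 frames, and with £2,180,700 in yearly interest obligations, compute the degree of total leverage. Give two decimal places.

Total contribution margin = 102,620 × £173.49 = £17,803,543.80.
EBIT = £17,803,543.80 − £7,571,500 = £10,232,043.80. Interest = £2,180,700.00.
DOL = £17,803,543.80 ÷ £10,232,043.80 = 1.7400; DFL = £10,232,043.80 ÷ £8,051,343.80 = 1.2708.
DCL = DOL × DFL = 1.7400 × 1.2708 = 2.2112.

2.21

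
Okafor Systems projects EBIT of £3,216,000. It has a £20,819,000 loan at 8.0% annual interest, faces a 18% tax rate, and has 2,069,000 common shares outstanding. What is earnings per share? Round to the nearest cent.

Interest = £1,665,520.00, so EBT = £3,216,000 − £1,665,520.00 = £1,550,480.00.
After tax at 18%: net income = £1,550,480.00 × 0.82 = £1,271,393.60.
EPS = £1,271,393.60 ÷ 2,069,000 = £0.61.

£0.61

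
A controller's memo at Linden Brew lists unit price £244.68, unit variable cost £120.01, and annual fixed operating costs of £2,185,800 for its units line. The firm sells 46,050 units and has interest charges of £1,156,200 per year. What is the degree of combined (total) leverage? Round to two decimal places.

2.39

Total contribution margin = 46,050 × £124.67 = £5,741,053.50.
Subtracting fixed costs: EBIT = £5,741,053.50 − £2,185,800 = £3,555,253.50. Interest = £1,156,200.00, so EBIT − I = £2,399,053.50.
DCL = contribution ÷ (EBIT − I) = £5,741,053.50 ÷ £2,399,053.50 = 2.3930.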